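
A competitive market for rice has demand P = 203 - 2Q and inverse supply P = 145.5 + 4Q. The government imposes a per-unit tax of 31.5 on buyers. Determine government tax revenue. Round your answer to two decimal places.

Without the tax, 203 - 2Q = 145.5 + 4Q so Q* = 9.5833 and P* = 183.8333.
A tax on buyers shifts demand down by 31.5: (203 - 31.5) - 2Q = 145.5 + 4Q, so Q_t = 4.3333. Buyers pay P_b = 194.3333; sellers receive P_s = P_b - 31.5 = 162.8333.
Tax revenue = t x Q_t = 31.5 x 4.3333 = 136.5.

136.50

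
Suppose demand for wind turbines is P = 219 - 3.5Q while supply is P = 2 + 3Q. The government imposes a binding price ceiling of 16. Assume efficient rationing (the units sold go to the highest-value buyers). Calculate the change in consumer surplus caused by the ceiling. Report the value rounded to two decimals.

-1041.21

Without the control, 219 - 3.5Q = 2 + 3Q so Q* = 33.3846 and P* = 102.1538.
At P = 16, sellers supply (16 - 2)/3 = 4.6667 while buyers want more, so the quantity traded is 4.6667 at price 16.
CS goes from (1/2)(33.3846)(116.8462) = 1950.432 to 909.2222 (computed as (219 - 16)(4.6667) - (1/2)(3.5)(4.6667)^2), a change of -1041.2097.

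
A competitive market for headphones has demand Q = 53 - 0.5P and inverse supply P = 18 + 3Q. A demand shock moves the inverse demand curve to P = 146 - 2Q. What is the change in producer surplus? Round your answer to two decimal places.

Rewriting demand in inverse form: P = 106 - 2Q.
Initial equilibrium: Q_0 = 17.6, P_0 = 70.8; CS_0 = (1/2)(17.6)(35.2) = 309.76, PS_0 = (1/2)(17.6)(52.8) = 464.64.
New equilibrium: 146 - 2Q = 18 + 3Q gives Q_1 = 25.6, P_1 = 94.8; CS_1 = 655.36, PS_1 = 983.04.
Change in producer surplus = 983.04 - 464.64 = 518.4.

518.40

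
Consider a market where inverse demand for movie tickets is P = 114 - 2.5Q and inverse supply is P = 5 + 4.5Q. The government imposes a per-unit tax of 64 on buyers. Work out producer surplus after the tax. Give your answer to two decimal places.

Without the tax, 114 - 2.5Q = 5 + 4.5Q so Q* = 15.5714 and P* = 75.0714.
With the tax, buyers' net willingness to pay falls by 64: (114 - 64) - 2.5Q = 5 + 4.5Q, so Q_t = 6.4286. Buyers pay P_b = 97.9286; sellers receive P_s = P_b - 64 = 33.9286.
Producer surplus is the triangle above supply below P_s: (1/2)(6.4286)(33.9286 - 5) = 92.9847.

92.98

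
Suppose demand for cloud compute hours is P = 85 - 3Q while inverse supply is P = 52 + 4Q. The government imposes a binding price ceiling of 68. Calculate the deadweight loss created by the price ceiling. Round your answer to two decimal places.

1.79

Free-market equilibrium: 85 - 3Q = 52 + 4Q gives Q* = 4.7143, P* = 70.8571.
At P = 68, sellers supply (68 - 52)/4 = 4 while buyers want more, so the quantity traded is 4 at price 68.
The lost-trades triangle has base Q* - 4 = 0.7143 and height equal to the gap between the curves at Q = 4, which is 73 - 68 = 5. DWL = (1/2)(0.7143)(5) = 1.7857.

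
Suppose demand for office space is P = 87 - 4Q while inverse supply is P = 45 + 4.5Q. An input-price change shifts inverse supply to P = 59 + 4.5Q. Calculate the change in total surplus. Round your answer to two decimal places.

-57.65

Initial equilibrium: Q_0 = 4.9412, P_0 = 67.2353; CS_0 = (1/2)(4.9412)(19.7647) = 48.8304, PS_0 = (1/2)(4.9412)(22.2353) = 54.9343.
New equilibrium: 87 - 4Q = 59 + 4.5Q gives Q_1 = 3.2941, P_1 = 73.8235; CS_1 = 21.7024, PS_1 = 24.4152.
Change in total surplus = (21.7024 + 24.4152) - (48.8304 + 54.9343) = -57.6471.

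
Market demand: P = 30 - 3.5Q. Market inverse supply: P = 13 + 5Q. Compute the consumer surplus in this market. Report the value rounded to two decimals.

7.00

Set 30 - 3.5Q = 13 + 5Q, which gives 17 = 8.5Q, so Q* = 2 and P* = 30 - 3.5(2) = 23.
Consumer surplus is the triangle under demand above P*: (1/2)(2)(30 - 23) = (1/2)(2)(7) = 7.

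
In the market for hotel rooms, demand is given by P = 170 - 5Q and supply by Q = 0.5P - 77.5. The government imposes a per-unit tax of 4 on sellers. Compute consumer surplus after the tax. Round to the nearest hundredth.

Rewriting supply in inverse form: P = 155 + 2Q.
Without the tax, 170 - 5Q = 155 + 2Q so Q* = 2.1429 and P* = 159.2857.
A tax on sellers shifts supply up by 4: 170 - 5Q = 155 + 2Q + 4, so Q_t = 1.5714. Buyers pay P_b = 162.1429; sellers receive P_s = P_b - 4 = 158.1429.
Consumer surplus is the triangle under demand above P_b: (1/2)(1.5714)(170 - 162.1429) = 6.1735.

6.17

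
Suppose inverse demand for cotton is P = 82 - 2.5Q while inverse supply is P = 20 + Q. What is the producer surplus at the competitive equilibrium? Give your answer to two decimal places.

Setting demand equal to supply, 62 = 3.5Q, so Q* = 17.7143 and P* = 37.7143.
PS is the area between P* and the supply curve from 0 to Q*: (1/2)(17.7143)(17.7143) = 156.898.

156.90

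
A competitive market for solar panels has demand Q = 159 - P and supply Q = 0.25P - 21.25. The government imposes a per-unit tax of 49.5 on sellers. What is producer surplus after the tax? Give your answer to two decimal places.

Rewriting demand in inverse form: P = 159 - Q.
Rewriting supply in inverse form: P = 85 + 4Q.
Without the tax, 159 - Q = 85 + 4Q so Q* = 14.8 and P* = 144.2.
With the tax, sellers need 49.5 more per unit: 159 - Q = 85 + 4Q + 49.5, so Q_t = 4.9. Buyers pay P_b = 154.1; sellers receive P_s = P_b - 49.5 = 104.6.
PS = (1/2)(Q_t)(P_s - 85) = (1/2)(4.9)(19.6) = 48.02.

48.02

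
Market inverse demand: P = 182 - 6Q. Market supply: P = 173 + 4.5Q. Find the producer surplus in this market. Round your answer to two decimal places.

Equilibrium: 182 - 6Q = 173 + 4.5Q, so Q* = 0.8571 and P* = 176.8571.
Producer surplus is the triangle above supply below P*: (1/2)(0.8571)(176.8571 - 173) = (1/2)(0.8571)(3.8571) = 1.6531.

1.65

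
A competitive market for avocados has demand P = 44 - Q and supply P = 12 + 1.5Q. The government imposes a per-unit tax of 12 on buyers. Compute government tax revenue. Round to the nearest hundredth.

Without the tax, 44 - Q = 12 + 1.5Q so Q* = 12.8 and P* = 31.2.
A tax on buyers shifts demand down by 12: (44 - 12) - Q = 12 + 1.5Q, so Q_t = 8. Buyers pay P_b = 36; sellers receive P_s = P_b - 12 = 24.
Tax revenue = t x Q_t = 12 x 8 = 96.

96.00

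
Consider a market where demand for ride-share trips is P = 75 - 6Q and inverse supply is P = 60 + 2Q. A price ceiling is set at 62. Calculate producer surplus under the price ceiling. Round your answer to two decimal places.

1.00

Free-market equilibrium: 75 - 6Q = 60 + 2Q gives Q* = 1.875, P* = 63.75.
At P = 62, sellers supply (62 - 60)/2 = 1 while buyers want more, so the quantity traded is 1 at price 62.
PS is the triangle above supply below 62: (1/2)(1)(62 - 60) = 1.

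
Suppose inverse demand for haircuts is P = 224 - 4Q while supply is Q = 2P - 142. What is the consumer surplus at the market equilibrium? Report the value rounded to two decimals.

Rewriting supply in inverse form: P = 71 + 0.5Q.
Setting demand equal to supply, 153 = 4.5Q, so Q* = 34 and P* = 88.
Consumer surplus is the triangle under demand above P*: (1/2)(34)(224 - 88) = (1/2)(34)(136) = 2312.

2312.00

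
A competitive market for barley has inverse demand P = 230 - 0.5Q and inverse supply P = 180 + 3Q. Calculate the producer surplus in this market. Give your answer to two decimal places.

Set 230 - 0.5Q = 180 + 3Q, which gives 50 = 3.5Q, so Q* = 14.2857 and P* = 230 - 0.5(14.2857) = 222.8571.
Producer surplus is the triangle above supply below P*: (1/2)(14.2857)(222.8571 - 180) = (1/2)(14.2857)(42.8571) = 306.1224.

306.12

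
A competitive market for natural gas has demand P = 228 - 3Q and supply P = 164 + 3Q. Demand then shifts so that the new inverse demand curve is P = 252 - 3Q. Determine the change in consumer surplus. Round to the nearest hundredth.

Initial equilibrium: Q_0 = 10.6667, P_0 = 196; CS_0 = (1/2)(10.6667)(32) = 170.6667, PS_0 = (1/2)(10.6667)(32) = 170.6667.
New equilibrium: 252 - 3Q = 164 + 3Q gives Q_1 = 14.6667, P_1 = 208; CS_1 = 322.6667, PS_1 = 322.6667.
Change in consumer surplus = 322.6667 - 170.6667 = 152.

152.00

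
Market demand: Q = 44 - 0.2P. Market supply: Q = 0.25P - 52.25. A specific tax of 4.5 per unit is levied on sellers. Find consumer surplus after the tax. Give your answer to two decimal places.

1.30

Rewriting demand in inverse form: P = 220 - 5Q.
Rewriting supply in inverse form: P = 209 + 4Q.
Pre-tax equilibrium: 220 - 5Q = 209 + 4Q gives Q* = 1.2222, P* = 213.8889.
With the tax, sellers need 4.5 more per unit: 220 - 5Q = 209 + 4Q + 4.5, so Q_t = 0.7222. Buyers pay P_b = 216.3889; sellers receive P_s = P_b - 4.5 = 211.8889.
Consumer surplus is the triangle under demand above P_b: (1/2)(0.7222)(220 - 216.3889) = 1.304.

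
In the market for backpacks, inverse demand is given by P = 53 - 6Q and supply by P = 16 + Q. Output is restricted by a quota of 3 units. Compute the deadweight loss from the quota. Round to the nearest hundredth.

18.29

Unrestricted equilibrium: Q* = (53 - 16)/(6 + 1) = 5.2857.
At Q = 3 the demand price is 53 - 6(3) = 35 and the supply price is 16 + (3) = 19.
DWL = (1/2)(gap between curves at 3) x (Q* - 3) = (1/2)(16)(2.2857) = 18.2857.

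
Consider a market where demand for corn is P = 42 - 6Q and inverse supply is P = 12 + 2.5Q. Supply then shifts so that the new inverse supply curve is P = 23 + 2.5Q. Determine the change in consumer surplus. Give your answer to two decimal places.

Initial equilibrium: Q_0 = 3.5294, P_0 = 20.8235; CS_0 = (1/2)(3.5294)(21.1765) = 37.3702, PS_0 = (1/2)(3.5294)(8.8235) = 15.5709.
New equilibrium: 42 - 6Q = 23 + 2.5Q gives Q_1 = 2.2353, P_1 = 28.5882; CS_1 = 14.9896, PS_1 = 6.2457.
Change in consumer surplus = 14.9896 - 37.3702 = -22.3806.

-22.38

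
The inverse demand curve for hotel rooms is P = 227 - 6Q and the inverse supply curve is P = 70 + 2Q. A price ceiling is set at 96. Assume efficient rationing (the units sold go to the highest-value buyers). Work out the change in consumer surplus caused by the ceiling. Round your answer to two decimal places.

40.58

Free-market equilibrium: 227 - 6Q = 70 + 2Q gives Q* = 19.625, P* = 109.25.
At P = 96, sellers supply (96 - 70)/2 = 13 while buyers want more, so the quantity traded is 13 at price 96.
CS goes from (1/2)(19.625)(117.75) = 1155.4219 to 1196 (computed as (227 - 96)(13) - (1/2)(6)(13)^2), a change of 40.5781.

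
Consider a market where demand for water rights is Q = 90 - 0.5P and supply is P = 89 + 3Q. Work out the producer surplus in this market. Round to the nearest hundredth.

Rewriting demand in inverse form: P = 180 - 2Q.
Set 180 - 2Q = 89 + 3Q, which gives 91 = 5Q, so Q* = 18.2 and P* = 180 - 2(18.2) = 143.6.
The supply curve's price intercept is 89, so PS = (1/2)(Q*)(P* - 89) = (1/2)(18.2)(54.6) = 496.86.

496.86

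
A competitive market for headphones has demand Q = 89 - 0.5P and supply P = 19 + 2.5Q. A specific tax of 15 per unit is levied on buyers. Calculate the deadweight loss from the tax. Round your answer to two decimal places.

Rewriting demand in inverse form: P = 178 - 2Q.
Pre-tax equilibrium: 178 - 2Q = 19 + 2.5Q gives Q* = 35.3333, P* = 107.3333.
A tax on buyers shifts demand down by 15: (178 - 15) - 2Q = 19 + 2.5Q, so Q_t = 32. Buyers pay P_b = 114; sellers receive P_s = P_b - 15 = 99.
The welfare triangle lost has base Q* - Q_t = 3.3333 and height t = 15, so DWL = (1/2)(3.3333)(15) = 25.

25.00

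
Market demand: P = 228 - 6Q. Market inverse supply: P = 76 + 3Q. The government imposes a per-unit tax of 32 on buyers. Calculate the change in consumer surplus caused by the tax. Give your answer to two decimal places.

Pre-tax equilibrium: 228 - 6Q = 76 + 3Q gives Q* = 16.8889, P* = 126.6667.
With the tax, buyers' net willingness to pay falls by 32: (228 - 32) - 6Q = 76 + 3Q, so Q_t = 13.3333. Buyers pay P_b = 148; sellers receive P_s = P_b - 32 = 116.
CS falls from (1/2)(16.8889)(101.3333) = 855.7037 to (1/2)(13.3333)(80) = 533.3333, a change of -322.3704.

-322.37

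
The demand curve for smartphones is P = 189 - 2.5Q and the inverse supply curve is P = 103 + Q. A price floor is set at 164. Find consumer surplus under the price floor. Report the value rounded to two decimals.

125.00

Free-market equilibrium: 189 - 2.5Q = 103 + Q gives Q* = 24.5714, P* = 127.5714.
At the floor price 164, quantity demanded is (189 - 164)/2.5 = 10; demand is the short side, so Q = 10 trades at P = 164.
CS is the triangle under demand above 164: (1/2)(10)(189 - 164) = 125.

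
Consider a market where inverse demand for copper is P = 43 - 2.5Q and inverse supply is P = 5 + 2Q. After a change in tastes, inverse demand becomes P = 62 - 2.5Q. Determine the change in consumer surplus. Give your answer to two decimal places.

Initial equilibrium: Q_0 = 8.4444, P_0 = 21.8889; CS_0 = (1/2)(8.4444)(21.1111) = 89.1358, PS_0 = (1/2)(8.4444)(16.8889) = 71.3086.
New equilibrium: 62 - 2.5Q = 5 + 2Q gives Q_1 = 12.6667, P_1 = 30.3333; CS_1 = 200.5556, PS_1 = 160.4444.
Change in consumer surplus = 200.5556 - 89.1358 = 111.4198.

111.42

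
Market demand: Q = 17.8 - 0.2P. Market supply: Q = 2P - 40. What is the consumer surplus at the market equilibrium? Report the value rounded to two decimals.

Rewriting demand in inverse form: P = 89 - 5Q.
Rewriting supply in inverse form: P = 20 + 0.5Q.
Setting demand equal to supply, 69 = 5.5Q, so Q* = 12.5455 and P* = 26.2727.
Consumer surplus is the triangle under demand above P*: (1/2)(12.5455)(89 - 26.2727) = (1/2)(12.5455)(62.7273) = 393.4711.

393.47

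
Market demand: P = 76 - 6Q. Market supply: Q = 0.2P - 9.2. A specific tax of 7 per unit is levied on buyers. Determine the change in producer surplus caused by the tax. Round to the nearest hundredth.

-7.67

Rewriting supply in inverse form: P = 46 + 5Q.
Without the tax, 76 - 6Q = 46 + 5Q so Q* = 2.7273 and P* = 59.6364.
With the tax, buyers' net willingness to pay falls by 7: (76 - 7) - 6Q = 46 + 5Q, so Q_t = 2.0909. Buyers pay P_b = 63.4545; sellers receive P_s = P_b - 7 = 56.4545.
Producers lose the trapezoid between P_s and P* out to Q_t plus the triangle from Q_t to Q*: change in PS = 10.9298 - 18.595 = -7.6653.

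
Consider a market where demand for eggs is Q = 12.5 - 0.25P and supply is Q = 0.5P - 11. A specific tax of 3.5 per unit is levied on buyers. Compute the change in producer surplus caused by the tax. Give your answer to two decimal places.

Rewriting demand in inverse form: P = 50 - 4Q.
Rewriting supply in inverse form: P = 22 + 2Q.
Pre-tax equilibrium: 50 - 4Q = 22 + 2Q gives Q* = 4.6667, P* = 31.3333.
With the tax, buyers' net willingness to pay falls by 3.5: (50 - 3.5) - 4Q = 22 + 2Q, so Q_t = 4.0833. Buyers pay P_b = 33.6667; sellers receive P_s = P_b - 3.5 = 30.1667.
PS falls from (1/2)(4.6667)(9.3333) = 21.7778 to (1/2)(4.0833)(8.1667) = 16.6736, a change of -5.1042.

-5.10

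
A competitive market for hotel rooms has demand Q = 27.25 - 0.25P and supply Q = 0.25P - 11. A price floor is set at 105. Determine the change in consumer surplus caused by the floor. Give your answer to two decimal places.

-130.03

Rewriting demand in inverse form: P = 109 - 4Q.
Rewriting supply in inverse form: P = 44 + 4Q.
Free-market equilibrium: 109 - 4Q = 44 + 4Q gives Q* = 8.125, P* = 76.5.
At P = 105, buyers demand (109 - 105)/4 = 1 while sellers would supply more, so the quantity traded is 1 at price 105.
CS goes from (1/2)(8.125)(32.5) = 132.0312 to 2 (computed as (109 - 105)(1) - (1/2)(4)(1)^2), a change of -130.0312.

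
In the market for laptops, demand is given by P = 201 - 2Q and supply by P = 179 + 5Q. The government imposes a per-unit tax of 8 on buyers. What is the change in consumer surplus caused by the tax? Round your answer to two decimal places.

Without the tax, 201 - 2Q = 179 + 5Q so Q* = 3.1429 and P* = 194.7143.
A tax on buyers shifts demand down by 8: (201 - 8) - 2Q = 179 + 5Q, so Q_t = 2. Buyers pay P_b = 197; sellers receive P_s = P_b - 8 = 189.
CS falls from (1/2)(3.1429)(6.2857) = 9.8776 to (1/2)(2)(4) = 4, a change of -5.8776.

-5.88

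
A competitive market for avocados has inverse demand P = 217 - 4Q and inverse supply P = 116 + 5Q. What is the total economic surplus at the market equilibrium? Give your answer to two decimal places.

566.72

Setting demand equal to supply, 101 = 9Q, so Q* = 11.2222 and P* = 172.1111.
Total surplus is the full triangle between the curves from 0 to Q*: (1/2)(11.2222)(217 - 116) = 566.7222.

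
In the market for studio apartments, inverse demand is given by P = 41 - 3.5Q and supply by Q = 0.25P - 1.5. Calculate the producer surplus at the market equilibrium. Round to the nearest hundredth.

Rewriting supply in inverse form: P = 6 + 4Q.
Set 41 - 3.5Q = 6 + 4Q, which gives 35 = 7.5Q, so Q* = 4.6667 and P* = 41 - 3.5(4.6667) = 24.6667.
The supply curve's price intercept is 6, so PS = (1/2)(Q*)(P* - 6) = (1/2)(4.6667)(18.6667) = 43.5556.

43.56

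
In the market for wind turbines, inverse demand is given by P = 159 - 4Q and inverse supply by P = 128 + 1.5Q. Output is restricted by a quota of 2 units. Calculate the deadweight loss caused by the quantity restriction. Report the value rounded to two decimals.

Without the quota, 159 - 4Q = 128 + 1.5Q gives Q* = 5.6364.
At Q = 2 the demand price is 159 - 4(2) = 151 and the supply price is 128 + 1.5(2) = 131.
Deadweight loss is the triangle between the curves from 2 to 5.6364: (1/2)(151 - 131)(5.6364 - 2) = 36.3636.

36.36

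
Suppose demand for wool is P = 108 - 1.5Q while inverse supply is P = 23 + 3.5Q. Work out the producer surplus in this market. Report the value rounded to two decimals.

505.75

Set 108 - 1.5Q = 23 + 3.5Q, which gives 85 = 5Q, so Q* = 17 and P* = 108 - 1.5(17) = 82.5.
The supply curve's price intercept is 23, so PS = (1/2)(Q*)(P* - 23) = (1/2)(17)(59.5) = 505.75.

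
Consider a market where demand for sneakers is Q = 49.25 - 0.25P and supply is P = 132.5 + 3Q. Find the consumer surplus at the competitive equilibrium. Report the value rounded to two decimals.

Rewriting demand in inverse form: P = 197 - 4Q.
Setting demand equal to supply, 64.5 = 7Q, so Q* = 9.2143 and P* = 160.1429.
CS is the area between the demand curve and P* from 0 to Q*: (1/2)(9.2143)(36.8571) = 169.8061.

169.81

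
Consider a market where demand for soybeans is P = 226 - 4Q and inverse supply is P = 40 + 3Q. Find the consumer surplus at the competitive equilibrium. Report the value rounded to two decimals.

Setting demand equal to supply, 186 = 7Q, so Q* = 26.5714 and P* = 119.7143.
The demand choke price is 226, so CS = (1/2)(Q*)(226 - P*) = (1/2)(26.5714)(106.2857) = 1412.0816.

1412.08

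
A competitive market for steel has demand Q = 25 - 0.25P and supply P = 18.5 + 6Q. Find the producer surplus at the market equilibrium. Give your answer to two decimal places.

199.27

Rewriting demand in inverse form: P = 100 - 4Q.
Equilibrium: 100 - 4Q = 18.5 + 6Q, so Q* = 8.15 and P* = 67.4.
PS is the area between P* and the supply curve from 0 to Q*: (1/2)(8.15)(48.9) = 199.2675.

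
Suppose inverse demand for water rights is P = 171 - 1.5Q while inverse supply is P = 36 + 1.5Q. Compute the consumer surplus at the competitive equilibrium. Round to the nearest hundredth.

1518.75

Setting demand equal to supply, 135 = 3Q, so Q* = 45 and P* = 103.5.
The demand choke price is 171, so CS = (1/2)(Q*)(171 - P*) = (1/2)(45)(67.5) = 1518.75.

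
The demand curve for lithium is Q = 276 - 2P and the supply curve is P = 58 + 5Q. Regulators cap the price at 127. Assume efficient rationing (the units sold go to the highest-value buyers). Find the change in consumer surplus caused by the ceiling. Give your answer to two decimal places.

Rewriting demand in inverse form: P = 138 - 0.5Q.
Free-market equilibrium: 138 - 0.5Q = 58 + 5Q gives Q* = 14.5455, P* = 130.7273.
At the ceiling price 127, quantity supplied is (127 - 58)/5 = 13.8; supply is the short side, so Q = 13.8 trades at P = 127.
CS goes from (1/2)(14.5455)(7.2727) = 52.8926 to 104.19 (computed as (138 - 127)(13.8) - (1/2)(0.5)(13.8)^2), a change of 51.2974.

51.30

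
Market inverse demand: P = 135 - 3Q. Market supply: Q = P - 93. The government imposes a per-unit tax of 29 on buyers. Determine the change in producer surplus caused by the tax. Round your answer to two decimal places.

Rewriting supply in inverse form: P = 93 + Q.
Without the tax, 135 - 3Q = 93 + Q so Q* = 10.5 and P* = 103.5.
With the tax, buyers' net willingness to pay falls by 29: (135 - 29) - 3Q = 93 + Q, so Q_t = 3.25. Buyers pay P_b = 125.25; sellers receive P_s = P_b - 29 = 96.25.
PS falls from (1/2)(10.5)(10.5) = 55.125 to (1/2)(3.25)(3.25) = 5.2812, a change of -49.8438.

-49.84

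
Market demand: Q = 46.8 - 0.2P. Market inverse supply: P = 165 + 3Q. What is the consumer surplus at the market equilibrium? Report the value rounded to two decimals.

Rewriting demand in inverse form: P = 234 - 5Q.
Equilibrium: 234 - 5Q = 165 + 3Q, so Q* = 8.625 and P* = 190.875.
Consumer surplus is the triangle under demand above P*: (1/2)(8.625)(234 - 190.875) = (1/2)(8.625)(43.125) = 185.9766.

185.98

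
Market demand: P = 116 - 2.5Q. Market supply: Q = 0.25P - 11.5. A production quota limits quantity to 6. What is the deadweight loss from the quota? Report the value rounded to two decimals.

Rewriting supply in inverse form: P = 46 + 4Q.
Unrestricted equilibrium: Q* = (116 - 46)/(2.5 + 4) = 10.7692.
At Q = 6 the demand price is 116 - 2.5(6) = 101 and the supply price is 46 + 4(6) = 70.
DWL = (1/2)(gap between curves at 6) x (Q* - 6) = (1/2)(31)(4.7692) = 73.9231.

73.92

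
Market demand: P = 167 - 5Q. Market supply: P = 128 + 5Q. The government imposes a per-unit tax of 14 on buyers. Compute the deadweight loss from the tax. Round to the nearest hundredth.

Pre-tax equilibrium: 167 - 5Q = 128 + 5Q gives Q* = 3.9, P* = 147.5.
With the tax, buyers' net willingness to pay falls by 14: (167 - 14) - 5Q = 128 + 5Q, so Q_t = 2.5. Buyers pay P_b = 154.5; sellers receive P_s = P_b - 14 = 140.5.
The welfare triangle lost has base Q* - Q_t = 1.4 and height t = 14, so DWL = (1/2)(1.4)(14) = 9.8.

9.80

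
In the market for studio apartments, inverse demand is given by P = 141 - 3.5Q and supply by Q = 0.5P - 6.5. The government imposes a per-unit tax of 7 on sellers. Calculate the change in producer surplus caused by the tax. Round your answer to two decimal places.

-57.62

Rewriting supply in inverse form: P = 13 + 2Q.
Without the tax, 141 - 3.5Q = 13 + 2Q so Q* = 23.2727 and P* = 59.5455.
With the tax, sellers need 7 more per unit: 141 - 3.5Q = 13 + 2Q + 7, so Q_t = 22. Buyers pay P_b = 64; sellers receive P_s = P_b - 7 = 57.
PS falls from (1/2)(23.2727)(46.5455) = 541.6198 to (1/2)(22)(44) = 484, a change of -57.6198.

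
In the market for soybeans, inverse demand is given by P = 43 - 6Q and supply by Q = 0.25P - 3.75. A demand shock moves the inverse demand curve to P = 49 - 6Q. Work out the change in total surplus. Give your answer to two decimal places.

18.60

Rewriting supply in inverse form: P = 15 + 4Q.
Initial equilibrium: Q_0 = 2.8, P_0 = 26.2; CS_0 = (1/2)(2.8)(16.8) = 23.52, PS_0 = (1/2)(2.8)(11.2) = 15.68.
New equilibrium: 49 - 6Q = 15 + 4Q gives Q_1 = 3.4, P_1 = 28.6; CS_1 = 34.68, PS_1 = 23.12.
Change in total surplus = (34.68 + 23.12) - (23.52 + 15.68) = 18.6.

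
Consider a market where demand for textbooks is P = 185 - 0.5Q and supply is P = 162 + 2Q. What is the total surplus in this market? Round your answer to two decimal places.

Set 185 - 0.5Q = 162 + 2Q, which gives 23 = 2.5Q, so Q* = 9.2 and P* = 185 - 0.5(9.2) = 180.4.
CS = (1/2)(9.2)(4.6) = 21.16 and PS = (1/2)(9.2)(18.4) = 84.64, so total surplus = 105.8.

105.80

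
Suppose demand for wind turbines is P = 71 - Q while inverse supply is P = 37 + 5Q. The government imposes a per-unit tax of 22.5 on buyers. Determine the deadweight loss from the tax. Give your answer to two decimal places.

Pre-tax equilibrium: 71 - Q = 37 + 5Q gives Q* = 5.6667, P* = 65.3333.
A tax on buyers shifts demand down by 22.5: (71 - 22.5) - Q = 37 + 5Q, so Q_t = 1.9167. Buyers pay P_b = 69.0833; sellers receive P_s = P_b - 22.5 = 46.5833.
Deadweight loss is the triangle between the curves from Q_t to Q*: (1/2)(5.6667 - 1.9167)(22.5) = 42.1875.

42.19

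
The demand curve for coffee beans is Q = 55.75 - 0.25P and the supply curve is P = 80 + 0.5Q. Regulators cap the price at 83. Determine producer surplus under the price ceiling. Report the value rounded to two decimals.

Rewriting demand in inverse form: P = 223 - 4Q.
Without the control, 223 - 4Q = 80 + 0.5Q so Q* = 31.7778 and P* = 95.8889.
At P = 83, sellers supply (83 - 80)/0.5 = 6 while buyers want more, so the quantity traded is 6 at price 83.
PS is the triangle above supply below 83: (1/2)(6)(83 - 80) = 9.

9.00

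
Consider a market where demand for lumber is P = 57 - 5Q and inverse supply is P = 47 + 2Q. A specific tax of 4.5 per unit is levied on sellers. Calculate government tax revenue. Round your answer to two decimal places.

3.54

Pre-tax equilibrium: 57 - 5Q = 47 + 2Q gives Q* = 1.4286, P* = 49.8571.
A tax on sellers shifts supply up by 4.5: 57 - 5Q = 47 + 2Q + 4.5, so Q_t = 0.7857. Buyers pay P_b = 53.0714; sellers receive P_s = P_b - 4.5 = 48.5714.
Tax revenue = t x Q_t = 4.5 x 0.7857 = 3.5357.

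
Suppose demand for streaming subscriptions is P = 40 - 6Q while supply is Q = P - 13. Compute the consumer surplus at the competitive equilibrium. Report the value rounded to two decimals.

Rewriting supply in inverse form: P = 13 + Q.
Set 40 - 6Q = 13 + Q, which gives 27 = 7Q, so Q* = 3.8571 and P* = 40 - 6(3.8571) = 16.8571.
Consumer surplus is the triangle under demand above P*: (1/2)(3.8571)(40 - 16.8571) = (1/2)(3.8571)(23.1429) = 44.6327.

44.63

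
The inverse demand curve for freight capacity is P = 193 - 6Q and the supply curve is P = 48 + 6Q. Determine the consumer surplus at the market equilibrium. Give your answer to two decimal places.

Set 193 - 6Q = 48 + 6Q, which gives 145 = 12Q, so Q* = 12.0833 and P* = 193 - 6(12.0833) = 120.5.
The demand choke price is 193, so CS = (1/2)(Q*)(193 - P*) = (1/2)(12.0833)(72.5) = 438.0208.

438.02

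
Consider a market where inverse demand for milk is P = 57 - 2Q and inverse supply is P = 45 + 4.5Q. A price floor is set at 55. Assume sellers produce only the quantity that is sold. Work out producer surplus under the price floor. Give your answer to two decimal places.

Without the control, 57 - 2Q = 45 + 4.5Q so Q* = 1.8462 and P* = 53.3077.
At the floor price 55, quantity demanded is (57 - 55)/2 = 1; demand is the short side, so Q = 1 trades at P = 55.
The supply price at Q = 1 is 49.5. PS is the trapezoid between 55 and supply over [0, 1]: (1/2)[(55 - 45) + (55 - 49.5)](1) = 7.75.

7.75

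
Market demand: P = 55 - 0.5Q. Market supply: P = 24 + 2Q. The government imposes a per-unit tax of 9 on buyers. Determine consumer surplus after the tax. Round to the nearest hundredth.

19.36

Without the tax, 55 - 0.5Q = 24 + 2Q so Q* = 12.4 and P* = 48.8.
With the tax, buyers' net willingness to pay falls by 9: (55 - 9) - 0.5Q = 24 + 2Q, so Q_t = 8.8. Buyers pay P_b = 50.6; sellers receive P_s = P_b - 9 = 41.6.
Consumer surplus is the triangle under demand above P_b: (1/2)(8.8)(55 - 50.6) = 19.36.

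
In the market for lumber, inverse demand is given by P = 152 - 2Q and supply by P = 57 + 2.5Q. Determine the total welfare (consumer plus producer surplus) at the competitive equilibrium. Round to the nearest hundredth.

1002.78

Set 152 - 2Q = 57 + 2.5Q, which gives 95 = 4.5Q, so Q* = 21.1111 and P* = 152 - 2(21.1111) = 109.7778.
CS = (1/2)(21.1111)(42.2222) = 445.679 and PS = (1/2)(21.1111)(52.7778) = 557.0988, so total surplus = 1002.7778.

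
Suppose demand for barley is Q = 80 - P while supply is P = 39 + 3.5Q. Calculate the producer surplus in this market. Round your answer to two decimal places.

Rewriting demand in inverse form: P = 80 - Q.
Set 80 - Q = 39 + 3.5Q, which gives 41 = 4.5Q, so Q* = 9.1111 and P* = 80 - (9.1111) = 70.8889.
The supply curve's price intercept is 39, so PS = (1/2)(Q*)(P* - 39) = (1/2)(9.1111)(31.8889) = 145.2716.

145.27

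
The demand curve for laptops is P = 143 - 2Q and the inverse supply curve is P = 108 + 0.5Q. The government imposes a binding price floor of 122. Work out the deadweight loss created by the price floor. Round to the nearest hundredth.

Without the control, 143 - 2Q = 108 + 0.5Q so Q* = 14 and P* = 115.
At the floor price 122, quantity demanded is (143 - 122)/2 = 10.5; demand is the short side, so Q = 10.5 trades at P = 122.
The lost-trades triangle has base Q* - 10.5 = 3.5 and height equal to the gap between the curves at Q = 10.5, which is 122 - 113.25 = 8.75. DWL = (1/2)(3.5)(8.75) = 15.3125.

15.31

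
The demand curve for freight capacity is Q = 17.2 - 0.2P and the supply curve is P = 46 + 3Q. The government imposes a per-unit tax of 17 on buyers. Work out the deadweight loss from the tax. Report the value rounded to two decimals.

Rewriting demand in inverse form: P = 86 - 5Q.
Without the tax, 86 - 5Q = 46 + 3Q so Q* = 5 and P* = 61.
With the tax, buyers' net willingness to pay falls by 17: (86 - 17) - 5Q = 46 + 3Q, so Q_t = 2.875. Buyers pay P_b = 71.625; sellers receive P_s = P_b - 17 = 54.625.
Deadweight loss is the triangle between the curves from Q_t to Q*: (1/2)(5 - 2.875)(17) = 18.0625.

18.06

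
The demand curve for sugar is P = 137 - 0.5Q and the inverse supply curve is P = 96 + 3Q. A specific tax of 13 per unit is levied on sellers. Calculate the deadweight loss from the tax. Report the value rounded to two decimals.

Without the tax, 137 - 0.5Q = 96 + 3Q so Q* = 11.7143 and P* = 131.1429.
A tax on sellers shifts supply up by 13: 137 - 0.5Q = 96 + 3Q + 13, so Q_t = 8. Buyers pay P_b = 133; sellers receive P_s = P_b - 13 = 120.
Deadweight loss is the triangle between the curves from Q_t to Q*: (1/2)(11.7143 - 8)(13) = 24.1429.

24.14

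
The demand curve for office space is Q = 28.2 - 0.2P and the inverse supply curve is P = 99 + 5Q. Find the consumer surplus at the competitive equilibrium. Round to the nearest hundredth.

Rewriting demand in inverse form: P = 141 - 5Q.
Equilibrium: 141 - 5Q = 99 + 5Q, so Q* = 4.2 and P* = 120.
CS is the area between the demand curve and P* from 0 to Q*: (1/2)(4.2)(21) = 44.1.

44.10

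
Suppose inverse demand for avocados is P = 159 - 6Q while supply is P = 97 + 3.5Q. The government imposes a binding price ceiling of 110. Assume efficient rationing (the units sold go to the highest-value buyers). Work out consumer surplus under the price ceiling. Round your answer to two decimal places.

140.61

Without the control, 159 - 6Q = 97 + 3.5Q so Q* = 6.5263 and P* = 119.8421.
At the ceiling price 110, quantity supplied is (110 - 97)/3.5 = 3.7143; supply is the short side, so Q = 3.7143 trades at P = 110.
The demand price at Q = 3.7143 is 136.7143. CS is the trapezoid between demand and 110 over [0, 3.7143]: (1/2)[(159 - 110) + (136.7143 - 110)](3.7143) = 140.6122.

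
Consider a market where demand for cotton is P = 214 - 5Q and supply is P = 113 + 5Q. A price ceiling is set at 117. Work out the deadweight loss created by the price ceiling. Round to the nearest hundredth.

Without the control, 214 - 5Q = 113 + 5Q so Q* = 10.1 and P* = 163.5.
At the ceiling price 117, quantity supplied is (117 - 113)/5 = 0.8; supply is the short side, so Q = 0.8 trades at P = 117.
The lost-trades triangle has base Q* - 0.8 = 9.3 and height equal to the gap between the curves at Q = 0.8, which is 210 - 117 = 93. DWL = (1/2)(9.3)(93) = 432.45.

432.45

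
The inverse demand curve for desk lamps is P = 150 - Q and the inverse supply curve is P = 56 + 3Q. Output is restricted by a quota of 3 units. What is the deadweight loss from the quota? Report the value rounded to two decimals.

840.50

Unrestricted equilibrium: Q* = (150 - 56)/(1 + 3) = 23.5.
At Q = 3 the demand price is 150 - (3) = 147 and the supply price is 56 + 3(3) = 65.
Deadweight loss is the triangle between the curves from 3 to 23.5: (1/2)(147 - 65)(23.5 - 3) = 840.5.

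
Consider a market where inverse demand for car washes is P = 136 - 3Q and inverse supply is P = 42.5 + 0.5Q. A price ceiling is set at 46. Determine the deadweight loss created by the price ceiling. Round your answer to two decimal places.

680.14

Without the control, 136 - 3Q = 42.5 + 0.5Q so Q* = 26.7143 and P* = 55.8571.
At P = 46, sellers supply (46 - 42.5)/0.5 = 7 while buyers want more, so the quantity traded is 7 at price 46.
At Q = 7 the demand price is 115 and the supply price is 46. Deadweight loss is the triangle between the curves from 7 to 26.7143: (1/2)(115 - 46)(26.7143 - 7) = 680.1429.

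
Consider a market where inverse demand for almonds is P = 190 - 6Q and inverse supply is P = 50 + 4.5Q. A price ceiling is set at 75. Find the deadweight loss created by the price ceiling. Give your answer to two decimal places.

317.59

Without the control, 190 - 6Q = 50 + 4.5Q so Q* = 13.3333 and P* = 110.
At P = 75, sellers supply (75 - 50)/4.5 = 5.5556 while buyers want more, so the quantity traded is 5.5556 at price 75.
The lost-trades triangle has base Q* - 5.5556 = 7.7778 and height equal to the gap between the curves at Q = 5.5556, which is 156.6667 - 75 = 81.6667. DWL = (1/2)(7.7778)(81.6667) = 317.5926.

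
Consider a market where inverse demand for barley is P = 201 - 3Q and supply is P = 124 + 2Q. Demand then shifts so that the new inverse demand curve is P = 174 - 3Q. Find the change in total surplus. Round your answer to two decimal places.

-342.90

Initial equilibrium: Q_0 = 15.4, P_0 = 154.8; CS_0 = (1/2)(15.4)(46.2) = 355.74, PS_0 = (1/2)(15.4)(30.8) = 237.16.
New equilibrium: 174 - 3Q = 124 + 2Q gives Q_1 = 10, P_1 = 144; CS_1 = 150, PS_1 = 100.
Change in total surplus = (150 + 100) - (355.74 + 237.16) = -342.9.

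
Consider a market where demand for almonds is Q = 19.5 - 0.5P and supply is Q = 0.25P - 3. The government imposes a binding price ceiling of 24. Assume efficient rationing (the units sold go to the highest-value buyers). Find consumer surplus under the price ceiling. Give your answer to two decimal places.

Rewriting demand in inverse form: P = 39 - 2Q.
Rewriting supply in inverse form: P = 12 + 4Q.
Free-market equilibrium: 39 - 2Q = 12 + 4Q gives Q* = 4.5, P* = 30.
At the ceiling price 24, quantity supplied is (24 - 12)/4 = 3; supply is the short side, so Q = 3 trades at P = 24.
The demand price at Q = 3 is 33. CS is the trapezoid between demand and 24 over [0, 3]: (1/2)[(39 - 24) + (33 - 24)](3) = 36.

36.00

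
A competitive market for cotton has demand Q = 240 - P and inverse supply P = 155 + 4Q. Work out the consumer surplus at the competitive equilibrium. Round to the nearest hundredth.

144.50

Rewriting demand in inverse form: P = 240 - Q.
Equilibrium: 240 - Q = 155 + 4Q, so Q* = 17 and P* = 223.
The demand choke price is 240, so CS = (1/2)(Q*)(240 - P*) = (1/2)(17)(17) = 144.5.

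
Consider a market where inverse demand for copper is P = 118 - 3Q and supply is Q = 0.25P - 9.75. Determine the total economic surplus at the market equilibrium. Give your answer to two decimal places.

445.79

Rewriting supply in inverse form: P = 39 + 4Q.
Setting demand equal to supply, 79 = 7Q, so Q* = 11.2857 and P* = 84.1429.
CS = (1/2)(11.2857)(33.8571) = 191.051 and PS = (1/2)(11.2857)(45.1429) = 254.7347, so total surplus = 445.7857.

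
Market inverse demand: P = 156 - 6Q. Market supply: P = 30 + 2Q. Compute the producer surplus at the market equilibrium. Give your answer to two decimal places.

Set 156 - 6Q = 30 + 2Q, which gives 126 = 8Q, so Q* = 15.75 and P* = 156 - 6(15.75) = 61.5.
The supply curve's price intercept is 30, so PS = (1/2)(Q*)(P* - 30) = (1/2)(15.75)(31.5) = 248.0625.

248.06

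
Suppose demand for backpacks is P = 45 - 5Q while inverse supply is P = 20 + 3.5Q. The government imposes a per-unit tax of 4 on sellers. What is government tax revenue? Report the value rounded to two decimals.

Without the tax, 45 - 5Q = 20 + 3.5Q so Q* = 2.9412 and P* = 30.2941.
With the tax, sellers need 4 more per unit: 45 - 5Q = 20 + 3.5Q + 4, so Q_t = 2.4706. Buyers pay P_b = 32.6471; sellers receive P_s = P_b - 4 = 28.6471.
Tax revenue = t x Q_t = 4 x 2.4706 = 9.8824.

9.88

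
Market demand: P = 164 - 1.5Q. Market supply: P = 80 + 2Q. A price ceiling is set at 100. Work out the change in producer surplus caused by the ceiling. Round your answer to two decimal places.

-476.00

Free-market equilibrium: 164 - 1.5Q = 80 + 2Q gives Q* = 24, P* = 128.
At the ceiling price 100, quantity supplied is (100 - 80)/2 = 10; supply is the short side, so Q = 10 trades at P = 100.
PS goes from (1/2)(24)(48) = 576 to 100 (computed as (100 - 80)(10) - (1/2)(2)(10)^2), a change of -476.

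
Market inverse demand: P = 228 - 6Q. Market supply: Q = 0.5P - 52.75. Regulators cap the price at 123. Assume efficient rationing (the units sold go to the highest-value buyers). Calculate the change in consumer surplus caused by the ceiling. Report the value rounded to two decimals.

Rewriting supply in inverse form: P = 105.5 + 2Q.
Without the control, 228 - 6Q = 105.5 + 2Q so Q* = 15.3125 and P* = 136.125.
At P = 123, sellers supply (123 - 105.5)/2 = 8.75 while buyers want more, so the quantity traded is 8.75 at price 123.
CS goes from (1/2)(15.3125)(91.875) = 703.418 to 689.0625 (computed as (228 - 123)(8.75) - (1/2)(6)(8.75)^2), a change of -14.3555.

-14.36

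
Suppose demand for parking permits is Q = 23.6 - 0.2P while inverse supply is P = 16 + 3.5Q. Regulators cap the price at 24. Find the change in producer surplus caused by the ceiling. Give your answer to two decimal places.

Rewriting demand in inverse form: P = 118 - 5Q.
Free-market equilibrium: 118 - 5Q = 16 + 3.5Q gives Q* = 12, P* = 58.
At P = 24, sellers supply (24 - 16)/3.5 = 2.2857 while buyers want more, so the quantity traded is 2.2857 at price 24.
PS goes from (1/2)(12)(42) = 252 to 9.1429 (computed as (24 - 16)(2.2857) - (1/2)(3.5)(2.2857)^2), a change of -242.8571.

-242.86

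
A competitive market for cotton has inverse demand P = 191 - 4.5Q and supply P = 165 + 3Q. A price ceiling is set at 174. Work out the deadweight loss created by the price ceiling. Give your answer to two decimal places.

Without the control, 191 - 4.5Q = 165 + 3Q so Q* = 3.4667 and P* = 175.4.
At P = 174, sellers supply (174 - 165)/3 = 3 while buyers want more, so the quantity traded is 3 at price 174.
The lost-trades triangle has base Q* - 3 = 0.4667 and height equal to the gap between the curves at Q = 3, which is 177.5 - 174 = 3.5. DWL = (1/2)(0.4667)(3.5) = 0.8167.

0.82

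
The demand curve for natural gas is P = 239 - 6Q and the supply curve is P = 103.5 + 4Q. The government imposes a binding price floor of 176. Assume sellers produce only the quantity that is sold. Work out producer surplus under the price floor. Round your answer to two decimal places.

540.75

Without the control, 239 - 6Q = 103.5 + 4Q so Q* = 13.55 and P* = 157.7.
At P = 176, buyers demand (239 - 176)/6 = 10.5 while sellers would supply more, so the quantity traded is 10.5 at price 176.
The supply price at Q = 10.5 is 145.5. PS is the trapezoid between 176 and supply over [0, 10.5]: (1/2)[(176 - 103.5) + (176 - 145.5)](10.5) = 540.75.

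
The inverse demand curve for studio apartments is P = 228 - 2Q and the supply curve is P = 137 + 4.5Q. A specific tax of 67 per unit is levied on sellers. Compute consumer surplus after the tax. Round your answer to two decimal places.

Pre-tax equilibrium: 228 - 2Q = 137 + 4.5Q gives Q* = 14, P* = 200.
A tax on sellers shifts supply up by 67: 228 - 2Q = 137 + 4.5Q + 67, so Q_t = 3.6923. Buyers pay P_b = 220.6154; sellers receive P_s = P_b - 67 = 153.6154.
Consumer surplus is the triangle under demand above P_b: (1/2)(3.6923)(228 - 220.6154) = 13.6331.

13.63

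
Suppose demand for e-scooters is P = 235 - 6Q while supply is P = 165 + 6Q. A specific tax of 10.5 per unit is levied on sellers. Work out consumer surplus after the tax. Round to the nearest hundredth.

73.76

Without the tax, 235 - 6Q = 165 + 6Q so Q* = 5.8333 and P* = 200.
A tax on sellers shifts supply up by 10.5: 235 - 6Q = 165 + 6Q + 10.5, so Q_t = 4.9583. Buyers pay P_b = 205.25; sellers receive P_s = P_b - 10.5 = 194.75.
Consumer surplus is the triangle under demand above P_b: (1/2)(4.9583)(235 - 205.25) = 73.7552.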